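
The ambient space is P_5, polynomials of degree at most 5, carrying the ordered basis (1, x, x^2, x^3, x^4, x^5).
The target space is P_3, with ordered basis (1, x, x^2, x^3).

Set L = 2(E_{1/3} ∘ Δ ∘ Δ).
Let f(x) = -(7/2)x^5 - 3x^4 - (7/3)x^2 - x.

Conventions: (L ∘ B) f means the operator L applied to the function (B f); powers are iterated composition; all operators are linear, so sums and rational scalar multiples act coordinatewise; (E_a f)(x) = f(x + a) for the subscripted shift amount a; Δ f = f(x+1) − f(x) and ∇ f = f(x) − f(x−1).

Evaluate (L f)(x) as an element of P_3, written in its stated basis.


g(x) = -140x^3 - 632x^2 - (3026/3)x - 15512/27

Δ f = -(35/2)x^4 - 47x^3 - 53x^2 - (205/6)x - 59/6
Δ Δ f = -70x^3 - 246x^2 - 317x - 455/3
E_{1/3} Δ Δ f = -70x^3 - 316x^2 - (1513/3)x - 7756/27
(2(E_{1/3} ∘ Δ ∘ Δ)) f = -140x^3 - 632x^2 - (3026/3)x - 15512/27


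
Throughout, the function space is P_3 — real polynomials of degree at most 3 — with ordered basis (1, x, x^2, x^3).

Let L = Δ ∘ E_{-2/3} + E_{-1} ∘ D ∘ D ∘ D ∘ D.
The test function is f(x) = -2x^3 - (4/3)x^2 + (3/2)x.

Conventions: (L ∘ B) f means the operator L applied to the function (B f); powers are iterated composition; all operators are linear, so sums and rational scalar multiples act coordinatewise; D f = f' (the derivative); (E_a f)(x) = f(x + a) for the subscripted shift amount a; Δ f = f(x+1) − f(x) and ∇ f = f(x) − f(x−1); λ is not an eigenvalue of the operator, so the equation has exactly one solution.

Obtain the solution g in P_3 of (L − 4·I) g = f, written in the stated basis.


write g with unknown coordinates in the stated basis and equate coefficients in (L − 4·I) g = f
solving from the highest basis element down gives g = (1/2)x^3 + (17/24)x^2 - (7/48)x - 31/576
check: L g = (3/2)x^2 + (11/12)x - 31/144
so L g − 4·g = -2x^3 - (4/3)x^2 + (3/2)x = f ✓

g(x) = (1/2)x^3 + (17/24)x^2 - (7/48)x - 31/576


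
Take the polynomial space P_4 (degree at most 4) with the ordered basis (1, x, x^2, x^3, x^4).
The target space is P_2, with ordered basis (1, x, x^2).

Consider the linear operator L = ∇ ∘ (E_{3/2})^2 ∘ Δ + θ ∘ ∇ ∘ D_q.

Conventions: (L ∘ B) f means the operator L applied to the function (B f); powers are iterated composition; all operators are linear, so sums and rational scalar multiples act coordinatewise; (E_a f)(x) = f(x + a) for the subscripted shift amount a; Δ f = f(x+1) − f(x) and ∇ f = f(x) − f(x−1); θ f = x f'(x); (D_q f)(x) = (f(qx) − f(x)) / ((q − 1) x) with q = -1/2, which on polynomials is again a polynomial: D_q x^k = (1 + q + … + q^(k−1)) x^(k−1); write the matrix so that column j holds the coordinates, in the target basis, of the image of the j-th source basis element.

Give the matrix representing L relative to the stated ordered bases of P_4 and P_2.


image of 1: 0
image of x: 0
image of x^2: 2
image of x^3: (15/2)x + 18
image of x^4: (63/4)x^2 + (561/8)x + 110
each image's coordinates form column j of the matrix

the matrix is [[0, 0, 2, 18, 110]; [0, 0, 0, 15/2, 561/8]; [0, 0, 0, 0, 63/4]] (rows listed top to bottom)


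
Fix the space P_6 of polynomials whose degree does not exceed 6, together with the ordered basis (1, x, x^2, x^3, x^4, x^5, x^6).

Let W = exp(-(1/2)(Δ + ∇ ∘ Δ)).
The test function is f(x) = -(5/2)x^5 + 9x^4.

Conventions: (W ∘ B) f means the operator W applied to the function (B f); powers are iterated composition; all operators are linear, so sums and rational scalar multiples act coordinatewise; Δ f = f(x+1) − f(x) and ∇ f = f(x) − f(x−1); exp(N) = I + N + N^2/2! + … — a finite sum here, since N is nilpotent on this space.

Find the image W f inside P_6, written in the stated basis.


order-1 term: (25/4)x^4 + (39/2)x^3 - (137/2)x^2 + (3/4)x - 49/4
order-2 term: -(25/4)x^3 - (171/4)x^2 - (127/8)x + 333/8
order-3 term: (25/8)x^2 + (189/8)x + 401/16
order-4 term: -(25/32)x - 33/8
order-5 term: 5/64
the series for exp(-(1/2)(Δ + ∇ ∘ Δ)) f terminates at order 5
exp(-(1/2)(Δ + ∇ ∘ Δ)) f = -(5/2)x^5 + (61/4)x^4 + (53/4)x^3 - (865/8)x^2 + (247/32)x + 3225/64

the image equals g(x) = -(5/2)x^5 + (61/4)x^4 + (53/4)x^3 - (865/8)x^2 + (247/32)x + 3225/64


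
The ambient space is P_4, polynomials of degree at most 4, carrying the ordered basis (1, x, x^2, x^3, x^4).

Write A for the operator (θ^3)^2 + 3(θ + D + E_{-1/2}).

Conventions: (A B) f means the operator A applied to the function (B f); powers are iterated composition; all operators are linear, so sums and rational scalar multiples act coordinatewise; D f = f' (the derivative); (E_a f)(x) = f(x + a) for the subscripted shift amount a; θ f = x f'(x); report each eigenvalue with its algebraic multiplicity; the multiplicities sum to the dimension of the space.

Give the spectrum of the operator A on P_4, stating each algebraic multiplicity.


image of 1: 3
image of x: 7x + 3/2
image of x^2: 73x^2 + 3x + 3/4
image of x^3: 741x^3 + (9/2)x^2 + (9/4)x - 3/8
image of x^4: 4111x^4 + 6x^3 + (9/2)x^2 - (3/2)x + 3/16
the matrix is upper triangular; its diagonal is (3, 7, 73, 741, 4111)
for a triangular matrix the eigenvalues are the diagonal entries, with algebraic multiplicity their repetition count

λ = 3 (multiplicity 1), λ = 7 (multiplicity 1), λ = 73 (multiplicity 1), λ = 741 (multiplicity 1), λ = 4111 (multiplicity 1)


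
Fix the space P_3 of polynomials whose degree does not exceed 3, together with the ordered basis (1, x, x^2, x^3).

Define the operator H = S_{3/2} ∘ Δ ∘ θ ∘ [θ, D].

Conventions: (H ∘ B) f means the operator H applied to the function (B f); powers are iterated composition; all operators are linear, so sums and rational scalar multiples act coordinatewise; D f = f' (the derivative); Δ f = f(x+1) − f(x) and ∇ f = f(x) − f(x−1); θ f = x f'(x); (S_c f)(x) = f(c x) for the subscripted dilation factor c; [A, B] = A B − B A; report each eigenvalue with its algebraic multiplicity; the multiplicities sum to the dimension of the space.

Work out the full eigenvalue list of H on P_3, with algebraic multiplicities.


λ = 0 (multiplicity 4)

image of 1: 0
image of x: 0
image of x^2: -2
image of x^3: -18x - 6
the matrix is upper triangular; its diagonal is (0, 0, 0, 0)
for a triangular matrix the eigenvalues are the diagonal entries, with algebraic multiplicity their repetition count


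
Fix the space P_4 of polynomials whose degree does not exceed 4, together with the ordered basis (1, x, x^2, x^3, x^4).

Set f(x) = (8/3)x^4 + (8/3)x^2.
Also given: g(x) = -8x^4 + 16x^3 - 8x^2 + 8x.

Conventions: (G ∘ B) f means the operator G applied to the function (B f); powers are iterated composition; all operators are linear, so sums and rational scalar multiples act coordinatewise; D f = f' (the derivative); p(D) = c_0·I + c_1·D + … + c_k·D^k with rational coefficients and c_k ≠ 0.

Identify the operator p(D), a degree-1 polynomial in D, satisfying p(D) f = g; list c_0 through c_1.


D^0 f = (8/3)x^4 + (8/3)x^2
D^1 f = (32/3)x^3 + (16/3)x
matching coefficients of g against c_0 f + c_1 Df + … from the top degree down determines the c_i
solution: c_0 = -3, c_1 = 3/2

p(D) = -3·I + (3/2)·D, i.e. c_0 = -3, c_1 = 3/2


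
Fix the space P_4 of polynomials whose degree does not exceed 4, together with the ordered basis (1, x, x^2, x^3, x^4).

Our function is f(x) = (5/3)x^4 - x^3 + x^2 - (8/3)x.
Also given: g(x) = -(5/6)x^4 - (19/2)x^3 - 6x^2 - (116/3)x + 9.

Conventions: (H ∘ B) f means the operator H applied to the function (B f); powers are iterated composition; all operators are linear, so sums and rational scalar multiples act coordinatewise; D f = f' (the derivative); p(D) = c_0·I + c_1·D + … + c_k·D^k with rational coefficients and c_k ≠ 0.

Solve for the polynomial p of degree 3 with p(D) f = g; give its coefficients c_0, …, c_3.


c_0 = -1/2, c_1 = -3/2, c_2 = -1/2, c_3 = -1

D^0 f = (5/3)x^4 - x^3 + x^2 - (8/3)x
D^1 f = (20/3)x^3 - 3x^2 + 2x - 8/3
D^2 f = 20x^2 - 6x + 2
D^3 f = 40x - 6
matching coefficients of g against c_0 f + c_1 Df + … from the top degree down determines the c_i
solution: c_0 = -1/2, c_1 = -3/2, c_2 = -1/2, c_3 = -1


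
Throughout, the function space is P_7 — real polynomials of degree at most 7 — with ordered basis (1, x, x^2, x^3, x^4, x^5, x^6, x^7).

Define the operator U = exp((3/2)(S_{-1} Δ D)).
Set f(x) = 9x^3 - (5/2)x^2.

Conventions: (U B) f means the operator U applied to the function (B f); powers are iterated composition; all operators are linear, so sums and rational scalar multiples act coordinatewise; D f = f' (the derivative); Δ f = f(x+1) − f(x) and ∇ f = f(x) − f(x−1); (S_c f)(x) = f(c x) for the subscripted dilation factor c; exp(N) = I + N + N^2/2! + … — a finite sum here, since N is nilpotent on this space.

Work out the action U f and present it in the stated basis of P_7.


the image equals g(x) = 9x^3 - (5/2)x^2 - 81x + 33

order-1 term: -81x + 33
the series for exp((3/2)(S_{-1} Δ D)) f terminates at order 1
exp((3/2)(S_{-1} Δ D)) f = 9x^3 - (5/2)x^2 - 81x + 33


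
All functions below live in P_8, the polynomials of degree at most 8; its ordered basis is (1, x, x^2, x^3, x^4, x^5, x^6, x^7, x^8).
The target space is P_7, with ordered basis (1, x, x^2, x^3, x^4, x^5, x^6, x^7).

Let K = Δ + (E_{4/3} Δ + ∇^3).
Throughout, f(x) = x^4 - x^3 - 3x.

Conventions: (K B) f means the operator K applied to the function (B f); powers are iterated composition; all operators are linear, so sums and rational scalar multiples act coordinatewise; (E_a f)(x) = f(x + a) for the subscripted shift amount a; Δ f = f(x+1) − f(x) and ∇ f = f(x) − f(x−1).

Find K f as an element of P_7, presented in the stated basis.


the result is g(x) = 8x^3 + 22x^2 + (166/3)x - 860/27

Δ f = 4x^3 + 3x^2 + x - 3
Δ f = 4x^3 + 3x^2 + x - 3
E_{4/3} Δ f = 4x^3 + 19x^2 + (91/3)x + 355/27
∇ f = 4x^3 - 9x^2 + 7x - 5
∇ ∇ f = 12x^2 - 30x + 20
∇ ∇ ∇ f = 24x - 42
(E_{4/3} Δ + ∇^3) f = 4x^3 + 19x^2 + (163/3)x - 779/27
(Δ + (E_{4/3} Δ + ∇^3)) f = 8x^3 + 22x^2 + (166/3)x - 860/27


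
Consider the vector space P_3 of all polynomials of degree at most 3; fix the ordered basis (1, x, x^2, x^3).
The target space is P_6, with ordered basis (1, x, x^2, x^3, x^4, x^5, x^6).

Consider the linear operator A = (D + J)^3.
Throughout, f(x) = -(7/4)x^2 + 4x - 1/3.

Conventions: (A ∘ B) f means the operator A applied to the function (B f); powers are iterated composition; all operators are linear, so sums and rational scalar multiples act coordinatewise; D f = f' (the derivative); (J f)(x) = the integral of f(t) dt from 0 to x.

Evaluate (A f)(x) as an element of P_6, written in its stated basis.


the result is g(x) = -(7/240)x^5 + (1/6)x^4 - (65/36)x^3 + 6x^2 - (67/6)x + 8

D f = -(7/2)x + 4
J f = -(7/12)x^3 + 2x^2 - (1/3)x
(D + J) f = -(7/12)x^3 + 2x^2 - (23/6)x + 4
D (D + J) f = -(7/4)x^2 + 4x - 23/6
J (D + J) f = -(7/48)x^4 + (2/3)x^3 - (23/12)x^2 + 4x
(D + J) (D + J) f = -(7/48)x^4 + (2/3)x^3 - (11/3)x^2 + 8x - 23/6
D (D + J) (D + J) f = -(7/12)x^3 + 2x^2 - (22/3)x + 8
J (D + J) (D + J) f = -(7/240)x^5 + (1/6)x^4 - (11/9)x^3 + 4x^2 - (23/6)x
(D + J) (D + J) (D + J) f = -(7/240)x^5 + (1/6)x^4 - (65/36)x^3 + 6x^2 - (67/6)x + 8


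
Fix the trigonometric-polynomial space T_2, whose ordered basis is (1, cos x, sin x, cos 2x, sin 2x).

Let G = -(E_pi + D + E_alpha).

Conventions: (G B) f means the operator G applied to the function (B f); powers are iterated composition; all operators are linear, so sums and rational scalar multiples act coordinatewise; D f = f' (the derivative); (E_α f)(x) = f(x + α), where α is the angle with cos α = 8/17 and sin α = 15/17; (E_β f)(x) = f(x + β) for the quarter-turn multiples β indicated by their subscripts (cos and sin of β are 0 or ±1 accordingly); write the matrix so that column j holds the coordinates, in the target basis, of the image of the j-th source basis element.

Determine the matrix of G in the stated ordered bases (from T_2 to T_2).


the matrix is [[-2, 0, 0, 0, 0]; [0, 9/17, -32/17, 0, 0]; [0, 32/17, 9/17, 0, 0]; [0, 0, 0, -128/289, -818/289]; [0, 0, 0, 818/289, -128/289]] (rows listed top to bottom)

image of 1: -2
image of cos x: (9/17)cos x + (32/17)sin x
image of sin x: -(32/17)cos x + (9/17)sin x
image of cos 2x: -(128/289)cos 2x + (818/289)sin 2x
image of sin 2x: -(818/289)cos 2x - (128/289)sin 2x
each image's coordinates form column j of the matrix


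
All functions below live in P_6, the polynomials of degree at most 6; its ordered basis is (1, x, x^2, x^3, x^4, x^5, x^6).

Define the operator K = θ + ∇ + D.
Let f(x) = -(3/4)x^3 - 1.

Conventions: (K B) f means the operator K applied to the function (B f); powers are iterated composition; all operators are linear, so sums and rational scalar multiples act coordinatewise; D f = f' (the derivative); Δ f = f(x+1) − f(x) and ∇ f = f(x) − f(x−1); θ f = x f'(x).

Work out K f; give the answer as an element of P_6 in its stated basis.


θ f = -(9/4)x^3
∇ f = -(9/4)x^2 + (9/4)x - 3/4
D f = -(9/4)x^2
(θ + ∇ + D) f = -(9/4)x^3 - (9/2)x^2 + (9/4)x - 3/4

the result is g(x) = -(9/4)x^3 - (9/2)x^2 + (9/4)x - 3/4


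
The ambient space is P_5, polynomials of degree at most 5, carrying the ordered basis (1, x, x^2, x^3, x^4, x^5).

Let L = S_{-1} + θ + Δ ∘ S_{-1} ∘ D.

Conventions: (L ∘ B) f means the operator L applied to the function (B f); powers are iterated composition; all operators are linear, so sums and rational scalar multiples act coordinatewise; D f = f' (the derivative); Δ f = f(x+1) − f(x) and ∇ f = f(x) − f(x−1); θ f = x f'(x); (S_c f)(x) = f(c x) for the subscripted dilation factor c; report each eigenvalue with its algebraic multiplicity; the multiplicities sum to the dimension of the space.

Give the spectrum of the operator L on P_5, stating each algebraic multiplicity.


λ = 0 (multiplicity 1), λ = 1 (multiplicity 1), λ = 2 (multiplicity 1), λ = 3 (multiplicity 1), λ = 4 (multiplicity 1), λ = 5 (multiplicity 1)

image of 1: 1
image of x: 0
image of x^2: 3x^2 - 2
image of x^3: 2x^3 + 6x + 3
image of x^4: 5x^4 - 12x^2 - 12x - 4
image of x^5: 4x^5 + 20x^3 + 30x^2 + 20x + 5
the matrix is upper triangular; its diagonal is (1, 0, 3, 2, 5, 4)
for a triangular matrix the eigenvalues are the diagonal entries, with algebraic multiplicity their repetition count


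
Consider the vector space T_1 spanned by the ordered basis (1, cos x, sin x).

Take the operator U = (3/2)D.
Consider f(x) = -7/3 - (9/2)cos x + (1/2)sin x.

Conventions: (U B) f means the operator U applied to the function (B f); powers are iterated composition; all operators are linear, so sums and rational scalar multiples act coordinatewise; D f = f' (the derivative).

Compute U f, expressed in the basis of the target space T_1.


D f = (1/2)cos x + (9/2)sin x
((3/2)D) f = (3/4)cos x + (27/4)sin x

g(x) = (3/4)cos x + (27/4)sin x


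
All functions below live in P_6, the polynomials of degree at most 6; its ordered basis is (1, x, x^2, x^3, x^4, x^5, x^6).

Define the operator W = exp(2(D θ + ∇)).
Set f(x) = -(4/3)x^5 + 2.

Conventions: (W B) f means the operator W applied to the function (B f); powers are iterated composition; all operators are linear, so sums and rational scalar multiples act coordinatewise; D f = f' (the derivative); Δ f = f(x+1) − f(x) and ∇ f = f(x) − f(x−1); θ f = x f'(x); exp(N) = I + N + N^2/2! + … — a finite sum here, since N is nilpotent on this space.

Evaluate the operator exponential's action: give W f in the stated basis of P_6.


the result is g(x) = -(4/3)x^5 - 80x^4 - (4720/3)x^3 - (36080/3)x^2 - (97640/3)x - 60322/3

order-1 term: -80x^4 + (80/3)x^3 - (80/3)x^2 + (40/3)x - 8/3
order-2 term: -1600x^3 + 800x^2 - 560x + 160
order-3 term: -12800x^2 + 6400x - 7040/3
order-4 term: -38400x + 12800
order-5 term: -30720
the series for exp(2(D θ + ∇)) f terminates at order 5
exp(2(D θ + ∇)) f = -(4/3)x^5 - 80x^4 - (4720/3)x^3 - (36080/3)x^2 - (97640/3)x - 60322/3


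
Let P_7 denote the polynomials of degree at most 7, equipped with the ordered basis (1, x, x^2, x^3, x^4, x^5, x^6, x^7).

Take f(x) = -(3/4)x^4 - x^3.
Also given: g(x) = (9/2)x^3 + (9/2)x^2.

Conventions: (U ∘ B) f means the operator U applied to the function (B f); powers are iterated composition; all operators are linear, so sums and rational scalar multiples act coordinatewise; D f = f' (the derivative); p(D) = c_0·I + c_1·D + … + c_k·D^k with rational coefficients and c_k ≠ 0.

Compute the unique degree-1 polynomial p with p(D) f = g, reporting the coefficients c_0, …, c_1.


p(D) = -(3/2)·D, i.e. c_0 = 0, c_1 = -3/2

D^0 f = -(3/4)x^4 - x^3
D^1 f = -3x^3 - 3x^2
matching coefficients of g against c_0 f + c_1 Df + … from the top degree down determines the c_i
solution: c_0 = 0, c_1 = -3/2


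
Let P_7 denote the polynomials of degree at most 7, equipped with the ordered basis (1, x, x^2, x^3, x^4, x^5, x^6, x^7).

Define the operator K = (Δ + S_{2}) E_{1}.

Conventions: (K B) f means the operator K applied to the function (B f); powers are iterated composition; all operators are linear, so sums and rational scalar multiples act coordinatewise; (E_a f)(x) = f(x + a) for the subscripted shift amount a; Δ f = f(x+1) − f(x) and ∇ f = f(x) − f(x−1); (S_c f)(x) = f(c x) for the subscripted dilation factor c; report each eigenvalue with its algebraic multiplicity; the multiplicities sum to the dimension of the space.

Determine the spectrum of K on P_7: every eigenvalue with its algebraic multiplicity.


λ = 1 (multiplicity 1), λ = 2 (multiplicity 1), λ = 4 (multiplicity 1), λ = 8 (multiplicity 1), λ = 16 (multiplicity 1), λ = 32 (multiplicity 1), λ = 64 (multiplicity 1), λ = 128 (multiplicity 1)

image of 1: 1
image of x: 2x + 2
image of x^2: 4x^2 + 6x + 4
image of x^3: 8x^3 + 15x^2 + 15x + 8
image of x^4: 16x^4 + 36x^3 + 42x^2 + 36x + 16
image of x^5: 32x^5 + 85x^4 + 110x^3 + 110x^2 + 85x + 32
image of x^6: 64x^6 + 198x^5 + 285x^4 + 300x^3 + 285x^2 + 198x + 64
image of x^7: 128x^7 + 455x^6 + 735x^5 + 805x^4 + 805x^3 + 735x^2 + 455x + 128
the matrix is upper triangular; its diagonal is (1, 2, 4, 8, 16, 32, 64, 128)
for a triangular matrix the eigenvalues are the diagonal entries, with algebraic multiplicity their repetition count


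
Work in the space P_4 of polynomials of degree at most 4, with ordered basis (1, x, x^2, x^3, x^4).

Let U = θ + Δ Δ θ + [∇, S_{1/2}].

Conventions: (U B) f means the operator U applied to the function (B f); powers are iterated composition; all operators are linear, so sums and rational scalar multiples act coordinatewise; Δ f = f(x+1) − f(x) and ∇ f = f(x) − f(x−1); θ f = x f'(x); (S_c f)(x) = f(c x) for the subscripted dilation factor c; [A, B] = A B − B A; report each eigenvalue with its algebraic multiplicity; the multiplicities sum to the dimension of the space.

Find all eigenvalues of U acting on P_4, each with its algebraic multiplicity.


image of 1: 0
image of x: x - 1/2
image of x^2: 2x^2 - (1/2)x + 19/4
image of x^3: 3x^3 - (3/8)x^2 + (153/8)x + 137/8
image of x^4: 4x^4 - (1/4)x^3 + (393/8)x^2 + (377/4)x + 911/16
the matrix is upper triangular; its diagonal is (0, 1, 2, 3, 4)
for a triangular matrix the eigenvalues are the diagonal entries, with algebraic multiplicity their repetition count

λ = 0 (multiplicity 1), λ = 1 (multiplicity 1), λ = 2 (multiplicity 1), λ = 3 (multiplicity 1), λ = 4 (multiplicity 1)


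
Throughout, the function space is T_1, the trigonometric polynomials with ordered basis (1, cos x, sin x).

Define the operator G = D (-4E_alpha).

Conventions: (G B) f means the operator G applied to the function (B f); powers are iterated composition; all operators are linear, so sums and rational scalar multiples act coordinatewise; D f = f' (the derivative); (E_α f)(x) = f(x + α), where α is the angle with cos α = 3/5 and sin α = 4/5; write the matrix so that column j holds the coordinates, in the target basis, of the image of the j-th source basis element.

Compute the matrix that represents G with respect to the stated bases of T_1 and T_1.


the matrix is [[0, 0, 0]; [0, 16/5, -12/5]; [0, 12/5, 16/5]] (rows listed top to bottom)

image of 1: 0
image of cos x: (16/5)cos x + (12/5)sin x
image of sin x: -(12/5)cos x + (16/5)sin x
each image's coordinates form column j of the matrix


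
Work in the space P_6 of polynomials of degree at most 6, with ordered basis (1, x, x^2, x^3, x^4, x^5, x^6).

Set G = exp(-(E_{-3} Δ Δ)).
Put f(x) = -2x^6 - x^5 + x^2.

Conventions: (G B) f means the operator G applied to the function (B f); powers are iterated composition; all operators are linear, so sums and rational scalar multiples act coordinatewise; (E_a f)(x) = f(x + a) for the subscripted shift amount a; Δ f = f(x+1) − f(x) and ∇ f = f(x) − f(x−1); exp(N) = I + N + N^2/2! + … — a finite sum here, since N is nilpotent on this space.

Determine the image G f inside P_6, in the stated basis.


the result is g(x) = -2x^6 - x^5 + 60x^4 - 460x^3 + 1021x^2 + 910x - 4378

order-1 term: 60x^4 - 460x^3 + 1380x^2 - 1910x + 1022
order-2 term: -360x^2 + 2820x - 5640
order-3 term: 240
the series for exp(-(E_{-3} Δ Δ)) f terminates at order 3
exp(-(E_{-3} Δ Δ)) f = -2x^6 - x^5 + 60x^4 - 460x^3 + 1021x^2 + 910x - 4378


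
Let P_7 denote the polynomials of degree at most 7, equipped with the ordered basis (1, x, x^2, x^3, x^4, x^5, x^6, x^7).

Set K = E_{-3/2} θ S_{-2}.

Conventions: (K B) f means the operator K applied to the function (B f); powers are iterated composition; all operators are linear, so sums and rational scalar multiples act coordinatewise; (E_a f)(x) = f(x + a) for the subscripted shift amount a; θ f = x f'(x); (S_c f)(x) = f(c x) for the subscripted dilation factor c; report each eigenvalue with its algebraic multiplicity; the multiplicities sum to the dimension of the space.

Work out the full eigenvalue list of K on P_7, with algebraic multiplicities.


λ = -896 (multiplicity 1), λ = -160 (multiplicity 1), λ = -24 (multiplicity 1), λ = -2 (multiplicity 1), λ = 0 (multiplicity 1), λ = 8 (multiplicity 1), λ = 64 (multiplicity 1), λ = 384 (multiplicity 1)

image of 1: 0
image of x: -2x + 3
image of x^2: 8x^2 - 24x + 18
image of x^3: -24x^3 + 108x^2 - 162x + 81
image of x^4: 64x^4 - 384x^3 + 864x^2 - 864x + 324
image of x^5: -160x^5 + 1200x^4 - 3600x^3 + 5400x^2 - 4050x + 1215
image of x^6: 384x^6 - 3456x^5 + 12960x^4 - 25920x^3 + 29160x^2 - 17496x + 4374
image of x^7: -896x^7 + 9408x^6 - 42336x^5 + 105840x^4 - 158760x^3 + 142884x^2 - 71442x + 15309
the matrix is upper triangular; its diagonal is (0, -2, 8, -24, 64, -160, 384, -896)
for a triangular matrix the eigenvalues are the diagonal entries, with algebraic multiplicity their repetition count


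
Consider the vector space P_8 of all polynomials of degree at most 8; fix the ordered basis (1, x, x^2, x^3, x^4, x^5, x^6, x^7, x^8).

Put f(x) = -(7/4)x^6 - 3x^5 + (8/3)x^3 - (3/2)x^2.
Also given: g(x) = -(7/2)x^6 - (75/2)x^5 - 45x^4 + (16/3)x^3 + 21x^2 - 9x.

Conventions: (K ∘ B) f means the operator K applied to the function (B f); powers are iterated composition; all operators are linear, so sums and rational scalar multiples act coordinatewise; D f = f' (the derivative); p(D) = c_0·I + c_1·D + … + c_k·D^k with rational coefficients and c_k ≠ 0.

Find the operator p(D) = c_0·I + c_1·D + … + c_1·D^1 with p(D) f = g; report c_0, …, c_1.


c_0 = 2, c_1 = 3

D^0 f = -(7/4)x^6 - 3x^5 + (8/3)x^3 - (3/2)x^2
D^1 f = -(21/2)x^5 - 15x^4 + 8x^2 - 3x
matching coefficients of g against c_0 f + c_1 Df + … from the top degree down determines the c_i
solution: c_0 = 2, c_1 = 3


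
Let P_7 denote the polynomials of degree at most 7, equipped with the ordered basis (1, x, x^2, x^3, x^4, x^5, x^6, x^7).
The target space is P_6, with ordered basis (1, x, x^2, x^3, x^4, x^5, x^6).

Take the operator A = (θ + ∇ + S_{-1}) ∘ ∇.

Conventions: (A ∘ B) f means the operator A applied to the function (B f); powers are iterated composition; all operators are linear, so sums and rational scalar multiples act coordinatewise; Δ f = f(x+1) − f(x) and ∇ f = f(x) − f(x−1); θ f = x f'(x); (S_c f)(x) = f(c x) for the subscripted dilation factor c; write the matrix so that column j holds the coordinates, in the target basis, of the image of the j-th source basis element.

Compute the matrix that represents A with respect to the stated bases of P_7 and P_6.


the matrix is [[0, 1, 1, -5, 13, -29, 61, -125]; [0, 0, 0, 6, -24, 70, -180, 434]; [0, 0, 0, 9, -6, -30, 165, -567]; [0, 0, 0, 0, 8, 0, -80, 420]; [0, 0, 0, 0, 0, 25, -45, -35]; [0, 0, 0, 0, 0, 0, 24, -42]; [0, 0, 0, 0, 0, 0, 0, 49]] (rows listed top to bottom)

image of 1: 0
image of x: 1
image of x^2: 1
image of x^3: 9x^2 + 6x - 5
image of x^4: 8x^3 - 6x^2 - 24x + 13
image of x^5: 25x^4 - 30x^2 + 70x - 29
image of x^6: 24x^5 - 45x^4 - 80x^3 + 165x^2 - 180x + 61
image of x^7: 49x^6 - 42x^5 - 35x^4 + 420x^3 - 567x^2 + 434x - 125
each image's coordinates form column j of the matrix


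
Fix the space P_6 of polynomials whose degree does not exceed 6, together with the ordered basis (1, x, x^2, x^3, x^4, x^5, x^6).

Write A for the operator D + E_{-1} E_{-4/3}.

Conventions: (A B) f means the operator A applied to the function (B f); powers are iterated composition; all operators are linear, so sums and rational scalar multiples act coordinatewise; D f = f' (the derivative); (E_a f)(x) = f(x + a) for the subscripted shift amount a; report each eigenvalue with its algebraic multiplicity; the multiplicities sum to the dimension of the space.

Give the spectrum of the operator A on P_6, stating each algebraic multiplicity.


λ = 1 (multiplicity 7)

image of 1: 1
image of x: x - 4/3
image of x^2: x^2 - (8/3)x + 49/9
image of x^3: x^3 - 4x^2 + (49/3)x - 343/27
image of x^4: x^4 - (16/3)x^3 + (98/3)x^2 - (1372/27)x + 2401/81
image of x^5: x^5 - (20/3)x^4 + (490/9)x^3 - (3430/27)x^2 + (12005/81)x - 16807/243
image of x^6: x^6 - 8x^5 + (245/3)x^4 - (6860/27)x^3 + (12005/27)x^2 - (33614/81)x + 117649/729
the matrix is upper triangular; its diagonal is (1, 1, 1, 1, 1, 1, 1)
for a triangular matrix the eigenvalues are the diagonal entries, with algebraic multiplicity their repetition count


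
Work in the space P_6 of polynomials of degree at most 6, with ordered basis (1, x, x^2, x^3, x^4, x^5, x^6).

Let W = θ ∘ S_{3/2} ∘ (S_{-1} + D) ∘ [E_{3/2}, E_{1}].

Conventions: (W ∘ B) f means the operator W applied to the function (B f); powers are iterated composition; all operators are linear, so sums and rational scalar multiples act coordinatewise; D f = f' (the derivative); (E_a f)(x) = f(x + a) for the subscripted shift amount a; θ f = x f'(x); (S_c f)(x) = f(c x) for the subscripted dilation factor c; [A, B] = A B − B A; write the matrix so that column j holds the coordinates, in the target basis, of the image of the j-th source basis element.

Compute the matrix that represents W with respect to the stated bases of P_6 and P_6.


image of 1: 0
image of x: 0
image of x^2: 0
image of x^3: 0
image of x^4: 0
image of x^5: 0
image of x^6: 0
each image's coordinates form column j of the matrix

the matrix is [[0, 0, 0, 0, 0, 0, 0]; [0, 0, 0, 0, 0, 0, 0]; [0, 0, 0, 0, 0, 0, 0]; [0, 0, 0, 0, 0, 0, 0]; [0, 0, 0, 0, 0, 0, 0]; [0, 0, 0, 0, 0, 0, 0]; [0, 0, 0, 0, 0, 0, 0]] (rows listed top to bottom)


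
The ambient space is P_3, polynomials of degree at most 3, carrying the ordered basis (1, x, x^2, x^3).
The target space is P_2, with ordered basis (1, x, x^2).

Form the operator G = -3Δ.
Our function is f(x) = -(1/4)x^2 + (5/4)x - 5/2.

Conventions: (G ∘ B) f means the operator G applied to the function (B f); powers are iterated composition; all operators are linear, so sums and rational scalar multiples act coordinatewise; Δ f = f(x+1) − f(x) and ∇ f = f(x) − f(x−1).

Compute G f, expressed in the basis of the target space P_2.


g(x) = (3/2)x - 3

Δ f = -(1/2)x + 1
(-3Δ) f = (3/2)x - 3


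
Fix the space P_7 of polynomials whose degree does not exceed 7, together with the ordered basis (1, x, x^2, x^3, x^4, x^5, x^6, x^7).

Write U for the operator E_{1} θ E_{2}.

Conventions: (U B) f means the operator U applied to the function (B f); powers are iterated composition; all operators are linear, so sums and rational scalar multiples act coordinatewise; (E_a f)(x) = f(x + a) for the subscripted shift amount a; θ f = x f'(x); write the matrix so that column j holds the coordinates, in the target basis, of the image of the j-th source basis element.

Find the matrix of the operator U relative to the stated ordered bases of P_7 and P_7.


the matrix is [[0, 1, 6, 27, 108, 405, 1458, 5103]; [0, 1, 8, 45, 216, 945, 3888, 15309]; [0, 0, 2, 21, 144, 810, 4050, 18711]; [0, 0, 0, 3, 40, 330, 2160, 12285]; [0, 0, 0, 0, 4, 65, 630, 4725]; [0, 0, 0, 0, 0, 5, 96, 1071]; [0, 0, 0, 0, 0, 0, 6, 133]; [0, 0, 0, 0, 0, 0, 0, 7]] (rows listed top to bottom)

image of 1: 0
image of x: x + 1
image of x^2: 2x^2 + 8x + 6
image of x^3: 3x^3 + 21x^2 + 45x + 27
image of x^4: 4x^4 + 40x^3 + 144x^2 + 216x + 108
image of x^5: 5x^5 + 65x^4 + 330x^3 + 810x^2 + 945x + 405
image of x^6: 6x^6 + 96x^5 + 630x^4 + 2160x^3 + 4050x^2 + 3888x + 1458
image of x^7: 7x^7 + 133x^6 + 1071x^5 + 4725x^4 + 12285x^3 + 18711x^2 + 15309x + 5103
each image's coordinates form column j of the matrix


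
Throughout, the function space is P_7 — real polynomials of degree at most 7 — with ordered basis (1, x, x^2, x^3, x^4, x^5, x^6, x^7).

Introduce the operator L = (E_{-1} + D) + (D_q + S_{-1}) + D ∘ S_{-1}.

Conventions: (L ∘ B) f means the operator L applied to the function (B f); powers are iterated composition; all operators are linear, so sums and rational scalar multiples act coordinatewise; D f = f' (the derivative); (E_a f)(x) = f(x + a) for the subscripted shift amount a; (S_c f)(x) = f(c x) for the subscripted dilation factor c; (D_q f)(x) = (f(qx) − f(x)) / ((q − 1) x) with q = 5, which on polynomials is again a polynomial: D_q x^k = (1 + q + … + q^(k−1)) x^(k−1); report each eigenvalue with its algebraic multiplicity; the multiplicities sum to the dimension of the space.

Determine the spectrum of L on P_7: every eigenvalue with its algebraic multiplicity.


image of 1: 2
image of x: 0
image of x^2: 2x^2 + 8x + 1
image of x^3: 28x^2 + 3x - 1
image of x^4: 2x^4 + 160x^3 + 6x^2 - 4x + 1
image of x^5: 776x^4 + 10x^3 - 10x^2 + 5x - 1
image of x^6: 2x^6 + 3912x^5 + 15x^4 - 20x^3 + 15x^2 - 6x + 1
image of x^7: 19524x^6 + 21x^5 - 35x^4 + 35x^3 - 21x^2 + 7x - 1
the matrix is upper triangular; its diagonal is (2, 0, 2, 0, 2, 0, 2, 0)
for a triangular matrix the eigenvalues are the diagonal entries, with algebraic multiplicity their repetition count

λ = 0 (multiplicity 4), λ = 2 (multiplicity 4)


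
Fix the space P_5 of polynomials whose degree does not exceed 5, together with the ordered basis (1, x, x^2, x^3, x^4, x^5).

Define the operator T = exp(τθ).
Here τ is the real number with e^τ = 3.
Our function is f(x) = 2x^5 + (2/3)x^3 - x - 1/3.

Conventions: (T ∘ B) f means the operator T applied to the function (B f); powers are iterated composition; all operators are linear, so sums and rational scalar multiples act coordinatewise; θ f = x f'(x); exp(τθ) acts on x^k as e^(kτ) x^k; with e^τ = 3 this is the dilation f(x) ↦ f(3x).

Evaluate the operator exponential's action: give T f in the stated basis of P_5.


the image equals g(x) = 486x^5 + 18x^3 - 3x - 1/3

exp(τθ) x^k = e^(kτ) x^k; with e^τ = 3 this sends x^k to 3^k x^k
x ↦ 3 x
x^3 ↦ 27 x^3
x^5 ↦ 243 x^5
applying this coordinatewise to f: exp(τθ) f = 486x^5 + 18x^3 - 3x - 1/3


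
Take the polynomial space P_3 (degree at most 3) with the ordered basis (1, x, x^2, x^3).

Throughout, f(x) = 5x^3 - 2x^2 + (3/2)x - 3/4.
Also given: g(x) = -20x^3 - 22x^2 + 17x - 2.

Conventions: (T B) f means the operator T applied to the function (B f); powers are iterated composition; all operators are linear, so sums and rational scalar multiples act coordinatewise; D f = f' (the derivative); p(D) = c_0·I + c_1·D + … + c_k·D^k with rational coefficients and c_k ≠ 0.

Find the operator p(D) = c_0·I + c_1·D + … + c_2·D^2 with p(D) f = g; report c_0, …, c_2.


D^0 f = 5x^3 - 2x^2 + (3/2)x - 3/4
D^1 f = 15x^2 - 4x + 3/2
D^2 f = 30x - 4
matching coefficients of g against c_0 f + c_1 Df + … from the top degree down determines the c_i
solution: c_0 = -4, c_1 = -2, c_2 = 1/2

p(D) = -4·I − 2·D + (1/2)·D^2, i.e. c_0 = -4, c_1 = -2, c_2 = 1/2


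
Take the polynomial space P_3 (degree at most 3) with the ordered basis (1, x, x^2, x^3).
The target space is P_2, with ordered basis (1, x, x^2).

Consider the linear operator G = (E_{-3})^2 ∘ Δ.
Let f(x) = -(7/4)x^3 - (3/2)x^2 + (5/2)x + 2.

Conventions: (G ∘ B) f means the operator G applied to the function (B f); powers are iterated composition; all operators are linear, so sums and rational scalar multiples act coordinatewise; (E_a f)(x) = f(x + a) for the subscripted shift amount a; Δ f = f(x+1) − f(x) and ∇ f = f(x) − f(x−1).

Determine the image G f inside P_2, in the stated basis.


Δ f = -(21/4)x^2 - (33/4)x - 3/4
E_{-3} Δ f = -(21/4)x^2 + (93/4)x - 93/4
E_{-3} E_{-3} Δ f = -(21/4)x^2 + (219/4)x - 561/4

g(x) = -(21/4)x^2 + (219/4)x - 561/4


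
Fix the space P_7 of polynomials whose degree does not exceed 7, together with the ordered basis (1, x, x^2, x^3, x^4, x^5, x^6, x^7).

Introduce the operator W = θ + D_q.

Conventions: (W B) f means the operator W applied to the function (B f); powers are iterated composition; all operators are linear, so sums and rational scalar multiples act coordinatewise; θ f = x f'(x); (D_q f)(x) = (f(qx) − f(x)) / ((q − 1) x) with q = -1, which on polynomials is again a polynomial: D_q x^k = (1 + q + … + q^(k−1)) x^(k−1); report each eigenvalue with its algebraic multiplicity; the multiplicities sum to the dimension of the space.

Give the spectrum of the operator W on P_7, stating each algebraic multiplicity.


image of 1: 0
image of x: x + 1
image of x^2: 2x^2
image of x^3: 3x^3 + x^2
image of x^4: 4x^4
image of x^5: 5x^5 + x^4
image of x^6: 6x^6
image of x^7: 7x^7 + x^6
the matrix is upper triangular; its diagonal is (0, 1, 2, 3, 4, 5, 6, 7)
for a triangular matrix the eigenvalues are the diagonal entries, with algebraic multiplicity their repetition count

λ = 0 (multiplicity 1), λ = 1 (multiplicity 1), λ = 2 (multiplicity 1), λ = 3 (multiplicity 1), λ = 4 (multiplicity 1), λ = 5 (multiplicity 1), λ = 6 (multiplicity 1), λ = 7 (multiplicity 1)


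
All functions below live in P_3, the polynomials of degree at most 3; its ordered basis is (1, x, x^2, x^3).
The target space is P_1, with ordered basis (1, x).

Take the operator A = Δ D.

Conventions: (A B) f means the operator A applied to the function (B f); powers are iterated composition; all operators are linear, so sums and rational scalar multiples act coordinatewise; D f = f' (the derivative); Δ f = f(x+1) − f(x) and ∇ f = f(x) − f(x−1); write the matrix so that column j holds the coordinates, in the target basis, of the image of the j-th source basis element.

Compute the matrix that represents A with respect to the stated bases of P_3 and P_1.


image of 1: 0
image of x: 0
image of x^2: 2
image of x^3: 6x + 3
each image's coordinates form column j of the matrix

the matrix is [[0, 0, 2, 3]; [0, 0, 0, 6]] (rows listed top to bottom)


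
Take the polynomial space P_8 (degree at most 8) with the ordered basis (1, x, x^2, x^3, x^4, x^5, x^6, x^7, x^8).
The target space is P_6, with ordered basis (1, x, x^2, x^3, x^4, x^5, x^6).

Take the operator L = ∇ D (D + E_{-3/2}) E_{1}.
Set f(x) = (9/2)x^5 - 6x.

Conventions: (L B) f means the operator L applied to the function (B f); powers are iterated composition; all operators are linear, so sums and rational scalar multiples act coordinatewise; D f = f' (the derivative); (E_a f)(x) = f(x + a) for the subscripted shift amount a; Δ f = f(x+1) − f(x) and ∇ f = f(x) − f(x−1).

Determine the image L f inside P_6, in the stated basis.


E_{1} f = (9/2)x^5 + (45/2)x^4 + 45x^3 + 45x^2 + (33/2)x - 3/2
D E_{1} f = (45/2)x^4 + 90x^3 + 135x^2 + 90x + 33/2
E_{-3/2} E_{1} f = (9/2)x^5 - (45/4)x^4 + (45/4)x^3 - (45/8)x^2 - (147/32)x + 183/64
(D + E_{-3/2}) E_{1} f = (9/2)x^5 + (45/4)x^4 + (405/4)x^3 + (1035/8)x^2 + (2733/32)x + 1239/64
D ((D + E_{-3/2}) E_{1}) f = (45/2)x^4 + 45x^3 + (1215/4)x^2 + (1035/4)x + 2733/32
∇ D ((D + E_{-3/2}) E_{1}) f = 90x^3 + (1125/2)x - 45/2

g(x) = 90x^3 + (1125/2)x - 45/2


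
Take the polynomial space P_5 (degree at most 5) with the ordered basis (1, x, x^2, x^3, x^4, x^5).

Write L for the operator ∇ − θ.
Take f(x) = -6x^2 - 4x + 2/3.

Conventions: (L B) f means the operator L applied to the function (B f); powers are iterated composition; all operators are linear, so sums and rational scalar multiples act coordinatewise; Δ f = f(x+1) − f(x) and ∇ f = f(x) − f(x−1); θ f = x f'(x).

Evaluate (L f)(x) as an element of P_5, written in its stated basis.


the result is g(x) = 12x^2 - 8x + 2

∇ f = -12x + 2
θ f = -12x^2 - 4x
(-θ) f = 12x^2 + 4x
(∇ − θ) f = 12x^2 - 8x + 2


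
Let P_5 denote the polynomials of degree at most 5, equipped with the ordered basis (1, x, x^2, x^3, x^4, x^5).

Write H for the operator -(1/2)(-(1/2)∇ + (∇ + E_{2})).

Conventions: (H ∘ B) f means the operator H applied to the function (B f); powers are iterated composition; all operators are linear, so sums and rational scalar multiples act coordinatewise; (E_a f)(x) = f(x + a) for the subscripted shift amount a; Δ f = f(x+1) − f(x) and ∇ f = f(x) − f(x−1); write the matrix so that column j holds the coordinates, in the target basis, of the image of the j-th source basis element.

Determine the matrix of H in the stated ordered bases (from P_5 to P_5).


image of 1: -1/2
image of x: -(1/2)x - 5/4
image of x^2: -(1/2)x^2 - (5/2)x - 7/4
image of x^3: -(1/2)x^3 - (15/4)x^2 - (21/4)x - 17/4
image of x^4: -(1/2)x^4 - 5x^3 - (21/2)x^2 - 17x - 31/4
image of x^5: -(1/2)x^5 - (25/4)x^4 - (35/2)x^3 - (85/2)x^2 - (155/4)x - 65/4
each image's coordinates form column j of the matrix

the matrix is [[-1/2, -5/4, -7/4, -17/4, -31/4, -65/4]; [0, -1/2, -5/2, -21/4, -17, -155/4]; [0, 0, -1/2, -15/4, -21/2, -85/2]; [0, 0, 0, -1/2, -5, -35/2]; [0, 0, 0, 0, -1/2, -25/4]; [0, 0, 0, 0, 0, -1/2]] (rows listed top to bottom)


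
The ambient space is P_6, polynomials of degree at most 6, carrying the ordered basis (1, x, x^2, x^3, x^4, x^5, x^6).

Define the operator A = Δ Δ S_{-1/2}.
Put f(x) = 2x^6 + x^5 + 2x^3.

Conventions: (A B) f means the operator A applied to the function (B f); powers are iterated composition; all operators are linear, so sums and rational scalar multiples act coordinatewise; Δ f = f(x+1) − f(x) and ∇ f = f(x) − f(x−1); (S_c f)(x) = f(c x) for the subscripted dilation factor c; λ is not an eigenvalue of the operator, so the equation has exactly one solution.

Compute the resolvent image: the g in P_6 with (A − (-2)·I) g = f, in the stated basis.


the image equals g(x) = x^6 + (1/2)x^5 - (15/64)x^4 + (7/32)x^3 - (555/512)x^2 - (77/128)x + 421/2048

write g with unknown coordinates in the stated basis and equate coefficients in (A − (-2)·I) g = f
solving from the highest basis element down gives g = x^6 + (1/2)x^5 - (15/64)x^4 + (7/32)x^3 - (555/512)x^2 - (77/128)x + 421/2048
check: A g = (15/32)x^4 + (25/16)x^3 + (555/256)x^2 + (77/64)x - 421/1024
so A g − (-2)·g = 2x^6 + x^5 + 2x^3 = f ✓


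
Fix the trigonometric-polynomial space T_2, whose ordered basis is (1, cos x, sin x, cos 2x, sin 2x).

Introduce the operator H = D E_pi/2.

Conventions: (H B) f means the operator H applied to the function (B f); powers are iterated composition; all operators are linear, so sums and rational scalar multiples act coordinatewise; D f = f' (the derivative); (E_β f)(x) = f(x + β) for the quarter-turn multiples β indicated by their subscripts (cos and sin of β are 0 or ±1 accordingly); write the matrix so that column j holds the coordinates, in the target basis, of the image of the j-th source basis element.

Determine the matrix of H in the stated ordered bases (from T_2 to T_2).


the matrix is [[0, 0, 0, 0, 0]; [0, -1, 0, 0, 0]; [0, 0, -1, 0, 0]; [0, 0, 0, 0, -2]; [0, 0, 0, 2, 0]] (rows listed top to bottom)

image of 1: 0
image of cos x: -cos x
image of sin x: -sin x
image of cos 2x: 2sin 2x
image of sin 2x: -2cos 2x
each image's coordinates form column j of the matrix
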